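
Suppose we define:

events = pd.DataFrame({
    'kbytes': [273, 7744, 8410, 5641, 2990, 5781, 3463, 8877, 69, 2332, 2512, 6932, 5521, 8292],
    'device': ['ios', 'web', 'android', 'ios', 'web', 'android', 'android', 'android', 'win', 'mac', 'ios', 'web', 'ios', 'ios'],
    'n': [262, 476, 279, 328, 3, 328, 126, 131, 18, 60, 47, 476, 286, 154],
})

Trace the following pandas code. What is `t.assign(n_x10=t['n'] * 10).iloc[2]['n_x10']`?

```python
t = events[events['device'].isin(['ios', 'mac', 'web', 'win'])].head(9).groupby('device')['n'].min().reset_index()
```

filter rows where device in ['ios', 'mac', 'web', 'win']:
    kbytes device    n
0      273    ios  262
1     7744    web  476
3     5641    ios  328
4     2990    web    3
8       69    win   18
9     2332    mac   60
10    2512    ios   47
11    6932    web  476
12    5521    ios  286
13    8292    ios  154
take first 9 rows:
    kbytes device    n
0      273    ios  262
1     7744    web  476
3     5641    ios  328
4     2990    web    3
8       69    win   18
9     2332    mac   60
10    2512    ios   47
11    6932    web  476
12    5521    ios  286
group by device, min of n:
device
ios    47
mac    60
web     3
win    18
Name: n, dtype: int64
reset_index():
  device   n
0    ios  47
1    mac  60
2    web   3
3    win  18
add column n_x10 = t['n'] * 10:
  device   n  n_x10
0    ios  47    470
1    mac  60    600
2    web   3     30
3    win  18    180
Taking the value at position 2, column 'n_x10' gives 30.

30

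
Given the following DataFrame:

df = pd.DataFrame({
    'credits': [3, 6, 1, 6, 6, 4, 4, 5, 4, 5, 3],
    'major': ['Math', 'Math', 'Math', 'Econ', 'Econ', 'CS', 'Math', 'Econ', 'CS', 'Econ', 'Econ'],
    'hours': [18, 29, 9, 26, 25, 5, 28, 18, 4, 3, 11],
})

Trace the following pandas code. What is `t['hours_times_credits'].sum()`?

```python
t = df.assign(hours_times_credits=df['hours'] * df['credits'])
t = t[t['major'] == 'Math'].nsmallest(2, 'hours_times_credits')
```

63

add column hours_times_credits = df['hours'] * df['credits']:
    credits major  hours  hours_times_credits
0         3  Math     18                   54
1         6  Math     29                  174
2         1  Math      9                    9
3         6  Econ     26                  156
4         6  Econ     25                  150
5         4    CS      5                   20
6         4  Math     28                  112
7         5  Econ     18                   90
8         4    CS      4                   16
9         5  Econ      3                   15
10        3  Econ     11                   33
filter rows where major == 'Math':
   credits major  hours  hours_times_credits
0        3  Math     18                   54
1        6  Math     29                  174
2        1  Math      9                    9
6        4  Math     28                  112
take 2 rows with smallest hours_times_credits:
   credits major  hours  hours_times_credits
2        1  Math      9                    9
0        3  Math     18                   54
Reading off the sum of column 'hours_times_credits', we get 63.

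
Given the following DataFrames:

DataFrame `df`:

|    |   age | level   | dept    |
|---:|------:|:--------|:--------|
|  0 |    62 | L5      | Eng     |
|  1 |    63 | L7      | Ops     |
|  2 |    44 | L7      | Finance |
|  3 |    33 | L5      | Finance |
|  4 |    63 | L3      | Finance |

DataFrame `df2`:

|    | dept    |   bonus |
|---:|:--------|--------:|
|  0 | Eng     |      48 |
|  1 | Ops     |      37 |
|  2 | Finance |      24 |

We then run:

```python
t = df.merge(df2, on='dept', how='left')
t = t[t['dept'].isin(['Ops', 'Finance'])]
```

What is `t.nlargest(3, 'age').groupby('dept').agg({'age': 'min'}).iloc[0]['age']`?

merge on 'dept' (how='left') → 5 rows:
   age level     dept  bonus
0   62    L5      Eng     48
1   63    L7      Ops     37
2   44    L7  Finance     24
3   33    L5  Finance     24
4   63    L3  Finance     24
filter rows where dept in ['Ops', 'Finance']:
   age level     dept  bonus
1   63    L7      Ops     37
2   44    L7  Finance     24
3   33    L5  Finance     24
4   63    L3  Finance     24
take 3 rows with largest age:
   age level     dept  bonus
1   63    L7      Ops     37
4   63    L3  Finance     24
2   44    L7  Finance     24
group by dept, min of age:
         age
dept        
Finance   44
Ops       63
The value at position 0, column 'age' is 44.

44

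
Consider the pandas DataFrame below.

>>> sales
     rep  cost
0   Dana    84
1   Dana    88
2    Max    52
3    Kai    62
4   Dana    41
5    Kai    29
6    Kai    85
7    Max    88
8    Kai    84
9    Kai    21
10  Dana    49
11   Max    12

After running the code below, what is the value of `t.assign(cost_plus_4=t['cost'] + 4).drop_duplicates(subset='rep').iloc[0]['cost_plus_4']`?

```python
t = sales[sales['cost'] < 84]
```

56

filter rows where cost < 84:
     rep  cost
2    Max    52
3    Kai    62
4   Dana    41
5    Kai    29
9    Kai    21
10  Dana    49
11   Max    12
add column cost_plus_4 = t['cost'] + 4:
     rep  cost  cost_plus_4
2    Max    52           56
3    Kai    62           66
4   Dana    41           45
5    Kai    29           33
9    Kai    21           25
10  Dana    49           53
11   Max    12           16
drop duplicate rep (keep=first):
    rep  cost  cost_plus_4
2   Max    52           56
3   Kai    62           66
4  Dana    41           45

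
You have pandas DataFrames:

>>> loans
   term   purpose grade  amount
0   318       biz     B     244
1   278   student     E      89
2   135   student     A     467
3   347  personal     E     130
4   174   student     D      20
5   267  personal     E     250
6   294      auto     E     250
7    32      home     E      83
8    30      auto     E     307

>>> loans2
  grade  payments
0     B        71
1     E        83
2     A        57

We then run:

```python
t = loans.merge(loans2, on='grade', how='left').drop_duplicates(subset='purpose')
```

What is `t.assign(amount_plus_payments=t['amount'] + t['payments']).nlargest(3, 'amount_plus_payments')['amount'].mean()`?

merge on 'grade' (how='left') → 9 rows:
   term   purpose grade  amount  payments
0   318       biz     B     244      71.0
1   278   student     E      89      83.0
2   135   student     A     467      57.0
3   347  personal     E     130      83.0
4   174   student     D      20       NaN
5   267  personal     E     250      83.0
6   294      auto     E     250      83.0
7    32      home     E      83      83.0
8    30      auto     E     307      83.0
drop duplicate purpose (keep=first):
   term   purpose grade  amount  payments
0   318       biz     B     244      71.0
1   278   student     E      89      83.0
3   347  personal     E     130      83.0
6   294      auto     E     250      83.0
7    32      home     E      83      83.0
add column amount_plus_payments = t['amount'] + t['payments']:
   term   purpose grade  amount  payments  amount_plus_payments
0   318       biz     B     244      71.0                 315.0
1   278   student     E      89      83.0                 172.0
3   347  personal     E     130      83.0                 213.0
6   294      auto     E     250      83.0                 333.0
7    32      home     E      83      83.0                 166.0
take 3 rows with largest amount_plus_payments:
   term   purpose grade  amount  payments  amount_plus_payments
6   294      auto     E     250      83.0                 333.0
0   318       biz     B     244      71.0                 315.0
3   347  personal     E     130      83.0                 213.0
Hence 208.0.

208.0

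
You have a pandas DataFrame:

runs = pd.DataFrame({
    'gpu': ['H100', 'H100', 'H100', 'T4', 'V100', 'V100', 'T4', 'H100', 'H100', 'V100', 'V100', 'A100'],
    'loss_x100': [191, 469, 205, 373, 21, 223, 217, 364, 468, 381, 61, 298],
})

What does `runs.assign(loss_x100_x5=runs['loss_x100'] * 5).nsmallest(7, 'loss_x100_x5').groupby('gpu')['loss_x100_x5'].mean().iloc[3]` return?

508.333333333

add column loss_x100_x5 = runs['loss_x100'] * 5:
     gpu  loss_x100  loss_x100_x5
0   H100        191           955
1   H100        469          2345
2   H100        205          1025
3     T4        373          1865
4   V100         21           105
5   V100        223          1115
6     T4        217          1085
7   H100        364          1820
8   H100        468          2340
9   V100        381          1905
10  V100         61           305
11  A100        298          1490
take 7 rows with smallest loss_x100_x5:
     gpu  loss_x100  loss_x100_x5
4   V100         21           105
10  V100         61           305
0   H100        191           955
2   H100        205          1025
6     T4        217          1085
5   V100        223          1115
11  A100        298          1490
group by gpu, mean of loss_x100_x5:
gpu
A100    1490.000000
H100     990.000000
T4      1085.000000
V100     508.333333
Name: loss_x100_x5, dtype: float64
Finally, value at position 3 = 508.333333333.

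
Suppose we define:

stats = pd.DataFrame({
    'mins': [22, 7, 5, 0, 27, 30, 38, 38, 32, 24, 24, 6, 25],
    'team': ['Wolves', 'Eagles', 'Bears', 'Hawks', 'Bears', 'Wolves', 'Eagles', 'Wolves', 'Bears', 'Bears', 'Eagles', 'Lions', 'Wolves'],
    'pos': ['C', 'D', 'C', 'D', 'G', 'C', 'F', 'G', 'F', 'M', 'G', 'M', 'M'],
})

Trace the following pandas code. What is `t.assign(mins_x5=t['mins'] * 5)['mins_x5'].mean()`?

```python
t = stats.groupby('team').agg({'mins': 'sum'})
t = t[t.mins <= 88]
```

203.75

group by team, sum of mins:
        mins
team        
Bears     88
Eagles    69
Hawks      0
Lions      6
Wolves   115
filter rows where mins <= 88:
        mins
team        
Bears     88
Eagles    69
Hawks      0
Lions      6
add column mins_x5 = t['mins'] * 5:
        mins  mins_x5
team                 
Bears     88      440
Eagles    69      345
Hawks      0        0
Lions      6       30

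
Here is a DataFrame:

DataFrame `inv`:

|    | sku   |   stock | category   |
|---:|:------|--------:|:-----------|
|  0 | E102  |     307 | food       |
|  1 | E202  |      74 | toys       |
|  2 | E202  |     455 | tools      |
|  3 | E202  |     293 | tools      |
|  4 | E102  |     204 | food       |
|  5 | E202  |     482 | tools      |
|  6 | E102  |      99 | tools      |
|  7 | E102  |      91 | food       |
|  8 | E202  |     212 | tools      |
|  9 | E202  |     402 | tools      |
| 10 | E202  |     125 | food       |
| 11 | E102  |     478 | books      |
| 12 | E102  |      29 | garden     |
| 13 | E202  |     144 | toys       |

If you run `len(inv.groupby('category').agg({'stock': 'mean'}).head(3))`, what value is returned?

3

group by category, mean of stock:
               stock
category            
books     478.000000
food      181.750000
garden     29.000000
tools     323.833333
toys      109.000000
take first 3 rows:
           stock
category        
books     478.00
food      181.75
garden     29.00
Then the number of rows: 3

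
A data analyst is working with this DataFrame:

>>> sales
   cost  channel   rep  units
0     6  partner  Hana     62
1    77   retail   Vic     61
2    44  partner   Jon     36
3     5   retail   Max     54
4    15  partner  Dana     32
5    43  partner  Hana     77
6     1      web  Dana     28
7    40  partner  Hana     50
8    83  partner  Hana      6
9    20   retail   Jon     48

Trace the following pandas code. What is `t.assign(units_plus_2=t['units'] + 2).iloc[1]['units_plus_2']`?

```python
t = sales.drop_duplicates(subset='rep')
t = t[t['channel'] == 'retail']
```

drop duplicate rep (keep=first):
   cost  channel   rep  units
0     6  partner  Hana     62
1    77   retail   Vic     61
2    44  partner   Jon     36
3     5   retail   Max     54
4    15  partner  Dana     32
filter rows where channel == 'retail':
   cost channel  rep  units
1    77  retail  Vic     61
3     5  retail  Max     54
add column units_plus_2 = t['units'] + 2:
   cost channel  rep  units  units_plus_2
1    77  retail  Vic     61            63
3     5  retail  Max     54            56

56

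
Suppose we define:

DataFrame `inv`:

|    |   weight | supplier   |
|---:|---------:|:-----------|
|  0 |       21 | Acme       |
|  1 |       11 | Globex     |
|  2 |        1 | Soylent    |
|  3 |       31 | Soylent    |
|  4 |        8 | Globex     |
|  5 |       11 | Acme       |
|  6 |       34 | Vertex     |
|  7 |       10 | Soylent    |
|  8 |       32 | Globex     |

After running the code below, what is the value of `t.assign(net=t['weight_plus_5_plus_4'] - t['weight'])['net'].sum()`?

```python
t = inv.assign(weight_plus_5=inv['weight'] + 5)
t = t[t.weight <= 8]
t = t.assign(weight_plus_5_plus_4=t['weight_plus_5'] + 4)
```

18

add column weight_plus_5 = inv['weight'] + 5:
   weight supplier  weight_plus_5
0      21     Acme             26
1      11   Globex             16
2       1  Soylent              6
3      31  Soylent             36
4       8   Globex             13
5      11     Acme             16
6      34   Vertex             39
7      10  Soylent             15
8      32   Globex             37
filter rows where weight <= 8:
   weight supplier  weight_plus_5
2       1  Soylent              6
4       8   Globex             13
add column weight_plus_5_plus_4 = t['weight_plus_5'] + 4:
   weight supplier  weight_plus_5  weight_plus_5_plus_4
2       1  Soylent              6                    10
4       8   Globex             13                    17
add column net = t['weight_plus_5_plus_4'] - t['weight']:
   weight supplier  weight_plus_5  weight_plus_5_plus_4  net
2       1  Soylent              6                    10    9
4       8   Globex             13                    17    9
So sum() = 18.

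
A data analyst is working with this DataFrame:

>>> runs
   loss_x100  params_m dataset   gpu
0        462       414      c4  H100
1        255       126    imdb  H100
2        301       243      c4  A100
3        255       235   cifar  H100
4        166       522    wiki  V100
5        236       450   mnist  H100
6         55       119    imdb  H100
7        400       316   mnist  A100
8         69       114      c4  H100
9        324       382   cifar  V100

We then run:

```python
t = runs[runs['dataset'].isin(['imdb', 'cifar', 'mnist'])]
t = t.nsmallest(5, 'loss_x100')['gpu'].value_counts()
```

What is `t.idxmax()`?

filter rows where dataset in ['imdb', 'cifar', 'mnist']:
   loss_x100  params_m dataset   gpu
1        255       126    imdb  H100
3        255       235   cifar  H100
5        236       450   mnist  H100
6         55       119    imdb  H100
7        400       316   mnist  A100
9        324       382   cifar  V100
take 5 rows with smallest loss_x100:
   loss_x100  params_m dataset   gpu
6         55       119    imdb  H100
5        236       450   mnist  H100
1        255       126    imdb  H100
3        255       235   cifar  H100
9        324       382   cifar  V100
value_counts of gpu:
gpu
H100    4
V100    1
Name: count, dtype: int64
So idxmax() = H100.

H100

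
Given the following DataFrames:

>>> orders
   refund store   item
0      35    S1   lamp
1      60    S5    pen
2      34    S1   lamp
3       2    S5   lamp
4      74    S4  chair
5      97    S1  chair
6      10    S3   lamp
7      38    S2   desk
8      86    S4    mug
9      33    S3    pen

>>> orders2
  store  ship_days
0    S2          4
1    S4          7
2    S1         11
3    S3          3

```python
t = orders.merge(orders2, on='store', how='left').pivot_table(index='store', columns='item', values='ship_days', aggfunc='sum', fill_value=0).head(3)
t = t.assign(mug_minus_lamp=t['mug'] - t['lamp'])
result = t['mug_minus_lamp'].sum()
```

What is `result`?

merge on 'store' (how='left') → 10 rows:
   refund store   item  ship_days
0      35    S1   lamp       11.0
1      60    S5    pen        NaN
2      34    S1   lamp       11.0
3       2    S5   lamp        NaN
4      74    S4  chair        7.0
5      97    S1  chair       11.0
6      10    S3   lamp        3.0
7      38    S2   desk        4.0
8      86    S4    mug        7.0
9      33    S3    pen        3.0
pivot: rows=store, cols=item, sum(ship_days):
item   chair  desk  lamp  mug  pen
store                             
S1      11.0   0.0  22.0  0.0  0.0
S2       0.0   4.0   0.0  0.0  0.0
S3       0.0   0.0   3.0  0.0  3.0
S4       7.0   0.0   0.0  7.0  0.0
S5       0.0   0.0   0.0  0.0  0.0
take first 3 rows:
item   chair  desk  lamp  mug  pen
store                             
S1      11.0   0.0  22.0  0.0  0.0
S2       0.0   4.0   0.0  0.0  0.0
S3       0.0   0.0   3.0  0.0  3.0
add column mug_minus_lamp = t['mug'] - t['lamp']:
item   chair  desk  lamp  mug  pen  mug_minus_lamp
store                                             
S1      11.0   0.0  22.0  0.0  0.0           -22.0
S2       0.0   4.0   0.0  0.0  0.0             0.0
S3       0.0   0.0   3.0  0.0  3.0            -3.0

-25.0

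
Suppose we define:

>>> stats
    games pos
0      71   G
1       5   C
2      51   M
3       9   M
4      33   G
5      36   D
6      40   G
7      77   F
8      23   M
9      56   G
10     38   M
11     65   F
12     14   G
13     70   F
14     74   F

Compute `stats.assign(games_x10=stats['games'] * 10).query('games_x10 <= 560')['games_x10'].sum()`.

3050

add column games_x10 = stats['games'] * 10:
    games pos  games_x10
0      71   G        710
1       5   C         50
2      51   M        510
3       9   M         90
4      33   G        330
5      36   D        360
6      40   G        400
7      77   F        770
8      23   M        230
9      56   G        560
10     38   M        380
11     65   F        650
12     14   G        140
13     70   F        700
14     74   F        740
filter rows where games_x10 <= 560:
    games pos  games_x10
1       5   C         50
2      51   M        510
3       9   M         90
4      33   G        330
5      36   D        360
6      40   G        400
8      23   M        230
9      56   G        560
10     38   M        380
12     14   G        140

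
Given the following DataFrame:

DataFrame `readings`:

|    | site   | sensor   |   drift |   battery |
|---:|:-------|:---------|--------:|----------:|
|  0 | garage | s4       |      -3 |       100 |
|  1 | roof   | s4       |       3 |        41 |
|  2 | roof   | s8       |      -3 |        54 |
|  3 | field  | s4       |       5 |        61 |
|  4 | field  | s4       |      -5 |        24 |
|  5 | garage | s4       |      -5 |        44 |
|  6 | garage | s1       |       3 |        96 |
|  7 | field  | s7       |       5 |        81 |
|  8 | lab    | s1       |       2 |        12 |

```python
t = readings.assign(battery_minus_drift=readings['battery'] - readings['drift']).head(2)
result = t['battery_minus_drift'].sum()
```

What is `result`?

add column battery_minus_drift = readings['battery'] - readings['drift']:
     site sensor  drift  battery  battery_minus_drift
0  garage     s4     -3      100                  103
1    roof     s4      3       41                   38
2    roof     s8     -3       54                   57
3   field     s4      5       61                   56
4   field     s4     -5       24                   29
5  garage     s4     -5       44                   49
6  garage     s1      3       96                   93
7   field     s7      5       81                   76
8     lab     s1      2       12                   10
take first 2 rows:
     site sensor  drift  battery  battery_minus_drift
0  garage     s4     -3      100                  103
1    roof     s4      3       41                   38
Hence 141.

141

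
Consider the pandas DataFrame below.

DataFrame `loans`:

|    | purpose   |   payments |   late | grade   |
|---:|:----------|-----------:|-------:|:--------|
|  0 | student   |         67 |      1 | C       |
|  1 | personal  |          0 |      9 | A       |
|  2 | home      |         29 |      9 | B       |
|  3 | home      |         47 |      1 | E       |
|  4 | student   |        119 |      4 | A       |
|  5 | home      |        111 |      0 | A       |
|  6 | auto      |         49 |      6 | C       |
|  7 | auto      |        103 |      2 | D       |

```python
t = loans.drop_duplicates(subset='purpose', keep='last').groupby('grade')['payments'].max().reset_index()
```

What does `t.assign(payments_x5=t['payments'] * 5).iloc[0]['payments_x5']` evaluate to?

drop duplicate purpose (keep=last):
    purpose  payments  late grade
1  personal         0     9     A
4   student       119     4     A
5      home       111     0     A
7      auto       103     2     D
group by grade, max of payments:
grade
A    119
D    103
Name: payments, dtype: int64
reset_index():
  grade  payments
0     A       119
1     D       103
add column payments_x5 = t['payments'] * 5:
  grade  payments  payments_x5
0     A       119          595
1     D       103          515
Reading off the value at position 0, column 'payments_x5', we get 595.

595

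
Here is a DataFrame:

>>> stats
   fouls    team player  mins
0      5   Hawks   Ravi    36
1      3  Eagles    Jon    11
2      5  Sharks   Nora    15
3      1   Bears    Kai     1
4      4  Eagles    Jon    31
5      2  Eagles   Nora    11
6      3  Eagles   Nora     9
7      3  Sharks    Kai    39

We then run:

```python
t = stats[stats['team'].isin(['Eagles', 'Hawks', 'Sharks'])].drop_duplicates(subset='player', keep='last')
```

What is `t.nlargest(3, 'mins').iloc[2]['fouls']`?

filter rows where team in ['Eagles', 'Hawks', 'Sharks']:
   fouls    team player  mins
0      5   Hawks   Ravi    36
1      3  Eagles    Jon    11
2      5  Sharks   Nora    15
4      4  Eagles    Jon    31
5      2  Eagles   Nora    11
6      3  Eagles   Nora     9
7      3  Sharks    Kai    39
drop duplicate player (keep=last):
   fouls    team player  mins
0      5   Hawks   Ravi    36
4      4  Eagles    Jon    31
6      3  Eagles   Nora     9
7      3  Sharks    Kai    39
take 3 rows with largest mins:
   fouls    team player  mins
7      3  Sharks    Kai    39
0      5   Hawks   Ravi    36
4      4  Eagles    Jon    31

4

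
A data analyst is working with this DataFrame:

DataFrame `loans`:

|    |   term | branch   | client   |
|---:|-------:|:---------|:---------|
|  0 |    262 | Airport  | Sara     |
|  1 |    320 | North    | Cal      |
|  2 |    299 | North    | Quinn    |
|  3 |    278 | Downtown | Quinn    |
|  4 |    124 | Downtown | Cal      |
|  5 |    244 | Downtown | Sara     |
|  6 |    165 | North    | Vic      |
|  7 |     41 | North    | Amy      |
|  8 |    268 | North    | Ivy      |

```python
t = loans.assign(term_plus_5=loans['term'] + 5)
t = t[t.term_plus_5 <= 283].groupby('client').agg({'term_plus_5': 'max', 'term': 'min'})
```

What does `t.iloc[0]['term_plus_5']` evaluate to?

add column term_plus_5 = loans['term'] + 5:
   term    branch client  term_plus_5
0   262   Airport   Sara          267
1   320     North    Cal          325
2   299     North  Quinn          304
3   278  Downtown  Quinn          283
4   124  Downtown    Cal          129
5   244  Downtown   Sara          249
6   165     North    Vic          170
7    41     North    Amy           46
8   268     North    Ivy          273
filter rows where term_plus_5 <= 283:
   term    branch client  term_plus_5
0   262   Airport   Sara          267
3   278  Downtown  Quinn          283
4   124  Downtown    Cal          129
5   244  Downtown   Sara          249
6   165     North    Vic          170
7    41     North    Amy           46
8   268     North    Ivy          273
group by client: max(term_plus_5), min(term):
        term_plus_5  term
client                   
Amy              46    41
Cal             129   124
Ivy             273   268
Quinn           283   278
Sara            267   244
Vic             170   165
Then the value at position 0, column 'term_plus_5': 46

46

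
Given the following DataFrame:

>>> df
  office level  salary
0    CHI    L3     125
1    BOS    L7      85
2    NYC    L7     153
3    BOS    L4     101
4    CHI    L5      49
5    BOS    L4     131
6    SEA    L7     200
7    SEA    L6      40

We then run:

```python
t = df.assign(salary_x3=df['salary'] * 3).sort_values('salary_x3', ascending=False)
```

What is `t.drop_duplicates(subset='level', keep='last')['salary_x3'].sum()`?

add column salary_x3 = df['salary'] * 3:
  office level  salary  salary_x3
0    CHI    L3     125        375
1    BOS    L7      85        255
2    NYC    L7     153        459
3    BOS    L4     101        303
4    CHI    L5      49        147
5    BOS    L4     131        393
6    SEA    L7     200        600
7    SEA    L6      40        120
sort by salary_x3 descending:
  office level  salary  salary_x3
6    SEA    L7     200        600
2    NYC    L7     153        459
5    BOS    L4     131        393
0    CHI    L3     125        375
3    BOS    L4     101        303
1    BOS    L7      85        255
4    CHI    L5      49        147
7    SEA    L6      40        120
drop duplicate level (keep=last):
  office level  salary  salary_x3
0    CHI    L3     125        375
3    BOS    L4     101        303
1    BOS    L7      85        255
4    CHI    L5      49        147
7    SEA    L6      40        120
Finally, sum of column 'salary_x3' = 1200.

1200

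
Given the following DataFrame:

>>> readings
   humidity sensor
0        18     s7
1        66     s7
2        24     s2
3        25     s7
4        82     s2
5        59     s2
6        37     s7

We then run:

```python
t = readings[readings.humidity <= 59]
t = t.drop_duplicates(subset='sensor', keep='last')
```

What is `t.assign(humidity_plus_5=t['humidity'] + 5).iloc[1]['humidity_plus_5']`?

filter rows where humidity <= 59:
   humidity sensor
0        18     s7
2        24     s2
3        25     s7
5        59     s2
6        37     s7
drop duplicate sensor (keep=last):
   humidity sensor
5        59     s2
6        37     s7
add column humidity_plus_5 = t['humidity'] + 5:
   humidity sensor  humidity_plus_5
5        59     s2               64
6        37     s7               42
Taking the value at position 1, column 'humidity_plus_5' gives 42.

42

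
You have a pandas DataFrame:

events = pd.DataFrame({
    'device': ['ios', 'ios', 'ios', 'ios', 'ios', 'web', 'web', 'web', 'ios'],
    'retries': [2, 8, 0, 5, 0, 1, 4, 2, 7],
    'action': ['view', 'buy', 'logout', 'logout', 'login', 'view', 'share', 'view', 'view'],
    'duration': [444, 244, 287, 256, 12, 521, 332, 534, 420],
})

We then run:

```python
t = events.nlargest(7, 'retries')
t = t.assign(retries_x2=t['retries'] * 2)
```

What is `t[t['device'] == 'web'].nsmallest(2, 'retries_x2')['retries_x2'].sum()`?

6

take 7 rows with largest retries:
  device  retries  action  duration
1    ios        8     buy       244
8    ios        7    view       420
3    ios        5  logout       256
6    web        4   share       332
0    ios        2    view       444
7    web        2    view       534
5    web        1    view       521
add column retries_x2 = t['retries'] * 2:
  device  retries  action  duration  retries_x2
1    ios        8     buy       244          16
8    ios        7    view       420          14
3    ios        5  logout       256          10
6    web        4   share       332           8
0    ios        2    view       444           4
7    web        2    view       534           4
5    web        1    view       521           2
filter rows where device == 'web':
  device  retries action  duration  retries_x2
6    web        4  share       332           8
7    web        2   view       534           4
5    web        1   view       521           2
take 2 rows with smallest retries_x2:
  device  retries action  duration  retries_x2
5    web        1   view       521           2
7    web        2   view       534           4
sum of column 'retries_x2' → 6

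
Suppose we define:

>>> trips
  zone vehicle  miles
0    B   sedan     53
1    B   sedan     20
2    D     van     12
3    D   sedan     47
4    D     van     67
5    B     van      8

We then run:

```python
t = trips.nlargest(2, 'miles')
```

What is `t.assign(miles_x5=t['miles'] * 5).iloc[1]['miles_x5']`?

take 2 rows with largest miles:
  zone vehicle  miles
4    D     van     67
0    B   sedan     53
add column miles_x5 = t['miles'] * 5:
  zone vehicle  miles  miles_x5
4    D     van     67       335
0    B   sedan     53       265

265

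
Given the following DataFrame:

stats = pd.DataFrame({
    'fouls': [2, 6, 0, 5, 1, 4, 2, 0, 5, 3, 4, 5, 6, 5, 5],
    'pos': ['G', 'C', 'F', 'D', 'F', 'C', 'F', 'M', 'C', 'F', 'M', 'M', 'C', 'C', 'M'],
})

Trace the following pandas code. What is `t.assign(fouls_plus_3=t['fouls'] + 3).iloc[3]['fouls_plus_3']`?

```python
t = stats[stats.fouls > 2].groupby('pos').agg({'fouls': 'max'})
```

8

filter rows where fouls > 2:
    fouls pos
1       6   C
3       5   D
5       4   C
8       5   C
9       3   F
10      4   M
11      5   M
12      6   C
13      5   C
14      5   M
group by pos, max of fouls:
     fouls
pos       
C        6
D        5
F        3
M        5
add column fouls_plus_3 = t['fouls'] + 3:
     fouls  fouls_plus_3
pos                     
C        6             9
D        5             8
F        3             6
M        5             8
The value at position 3, column 'fouls_plus_3' is 8.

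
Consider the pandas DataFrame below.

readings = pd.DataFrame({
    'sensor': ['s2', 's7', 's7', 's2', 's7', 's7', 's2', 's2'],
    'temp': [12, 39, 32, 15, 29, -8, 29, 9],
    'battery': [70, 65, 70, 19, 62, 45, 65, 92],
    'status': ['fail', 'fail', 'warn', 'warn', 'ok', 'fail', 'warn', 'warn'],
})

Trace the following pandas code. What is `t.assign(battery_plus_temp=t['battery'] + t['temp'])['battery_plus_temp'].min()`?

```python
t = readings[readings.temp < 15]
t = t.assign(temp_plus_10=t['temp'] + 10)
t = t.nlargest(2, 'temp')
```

filter rows where temp < 15:
  sensor  temp  battery status
0     s2    12       70   fail
5     s7    -8       45   fail
7     s2     9       92   warn
add column temp_plus_10 = t['temp'] + 10:
  sensor  temp  battery status  temp_plus_10
0     s2    12       70   fail            22
5     s7    -8       45   fail             2
7     s2     9       92   warn            19
take 2 rows with largest temp:
  sensor  temp  battery status  temp_plus_10
0     s2    12       70   fail            22
7     s2     9       92   warn            19
add column battery_plus_temp = t['battery'] + t['temp']:
  sensor  temp  battery status  temp_plus_10  battery_plus_temp
0     s2    12       70   fail            22                 82
7     s2     9       92   warn            19                101

82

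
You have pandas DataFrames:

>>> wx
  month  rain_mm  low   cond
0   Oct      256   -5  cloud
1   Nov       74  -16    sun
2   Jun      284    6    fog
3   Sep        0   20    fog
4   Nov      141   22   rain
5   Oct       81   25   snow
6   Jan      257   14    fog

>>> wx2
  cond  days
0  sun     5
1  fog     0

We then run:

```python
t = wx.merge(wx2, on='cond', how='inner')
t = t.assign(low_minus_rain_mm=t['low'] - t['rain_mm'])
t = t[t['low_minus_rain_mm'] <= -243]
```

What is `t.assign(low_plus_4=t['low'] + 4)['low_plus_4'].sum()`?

merge on 'cond' (how='inner') → 4 rows:
  month  rain_mm  low cond  days
0   Nov       74  -16  sun     5
1   Jun      284    6  fog     0
2   Sep        0   20  fog     0
3   Jan      257   14  fog     0
add column low_minus_rain_mm = t['low'] - t['rain_mm']:
  month  rain_mm  low cond  days  low_minus_rain_mm
0   Nov       74  -16  sun     5                -90
1   Jun      284    6  fog     0               -278
2   Sep        0   20  fog     0                 20
3   Jan      257   14  fog     0               -243
filter rows where low_minus_rain_mm <= -243:
  month  rain_mm  low cond  days  low_minus_rain_mm
1   Jun      284    6  fog     0               -278
3   Jan      257   14  fog     0               -243
add column low_plus_4 = t['low'] + 4:
  month  rain_mm  low cond  days  low_minus_rain_mm  low_plus_4
1   Jun      284    6  fog     0               -278          10
3   Jan      257   14  fog     0               -243          18
So sum() = 28.

28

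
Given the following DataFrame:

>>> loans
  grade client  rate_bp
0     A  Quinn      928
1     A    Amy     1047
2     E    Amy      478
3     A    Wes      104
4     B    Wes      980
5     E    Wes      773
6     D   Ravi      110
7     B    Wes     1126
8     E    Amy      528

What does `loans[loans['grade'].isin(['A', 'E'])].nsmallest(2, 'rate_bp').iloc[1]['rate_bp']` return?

478

filter rows where grade in ['A', 'E']:
  grade client  rate_bp
0     A  Quinn      928
1     A    Amy     1047
2     E    Amy      478
3     A    Wes      104
5     E    Wes      773
8     E    Amy      528
take 2 rows with smallest rate_bp:
  grade client  rate_bp
3     A    Wes      104
2     E    Amy      478
Finally, value at position 1, column 'rate_bp' = 478.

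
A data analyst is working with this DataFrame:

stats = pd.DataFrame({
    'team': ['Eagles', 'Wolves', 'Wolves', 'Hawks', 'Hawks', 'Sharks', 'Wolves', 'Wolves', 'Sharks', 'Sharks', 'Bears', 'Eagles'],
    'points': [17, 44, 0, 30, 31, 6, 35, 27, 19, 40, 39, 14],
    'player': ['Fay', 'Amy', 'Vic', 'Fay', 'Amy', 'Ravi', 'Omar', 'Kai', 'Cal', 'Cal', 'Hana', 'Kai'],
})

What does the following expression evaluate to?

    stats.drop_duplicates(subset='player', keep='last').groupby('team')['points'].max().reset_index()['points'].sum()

159

drop duplicate player (keep=last):
      team  points player
2   Wolves       0    Vic
3    Hawks      30    Fay
4    Hawks      31    Amy
5   Sharks       6   Ravi
6   Wolves      35   Omar
9   Sharks      40    Cal
10   Bears      39   Hana
11  Eagles      14    Kai
group by team, max of points:
team
Bears     39
Eagles    14
Hawks     31
Sharks    40
Wolves    35
Name: points, dtype: int64
reset_index():
     team  points
0   Bears      39
1  Eagles      14
2   Hawks      31
3  Sharks      40
4  Wolves      35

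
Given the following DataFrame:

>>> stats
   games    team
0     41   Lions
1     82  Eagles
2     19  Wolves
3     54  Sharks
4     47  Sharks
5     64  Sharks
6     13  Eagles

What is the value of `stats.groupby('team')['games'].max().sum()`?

206

group by team, max of games:
team
Eagles    82
Lions     41
Sharks    64
Wolves    19
Name: games, dtype: int64
sum of the resulting series → 206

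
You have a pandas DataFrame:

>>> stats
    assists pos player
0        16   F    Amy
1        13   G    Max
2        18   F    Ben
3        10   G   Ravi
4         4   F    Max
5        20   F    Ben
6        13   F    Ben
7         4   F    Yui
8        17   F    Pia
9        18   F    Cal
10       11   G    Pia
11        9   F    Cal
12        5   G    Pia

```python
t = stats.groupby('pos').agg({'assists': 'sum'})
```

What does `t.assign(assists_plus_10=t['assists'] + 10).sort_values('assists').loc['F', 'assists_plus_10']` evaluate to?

129

group by pos, sum of assists:
     assists
pos         
F        119
G         39
add column assists_plus_10 = t['assists'] + 10:
     assists  assists_plus_10
pos                          
F        119              129
G         39               49
sort by assists:
     assists  assists_plus_10
pos                          
G         39               49
F        119              129
Taking the value at row 'F', column 'assists_plus_10' gives 129.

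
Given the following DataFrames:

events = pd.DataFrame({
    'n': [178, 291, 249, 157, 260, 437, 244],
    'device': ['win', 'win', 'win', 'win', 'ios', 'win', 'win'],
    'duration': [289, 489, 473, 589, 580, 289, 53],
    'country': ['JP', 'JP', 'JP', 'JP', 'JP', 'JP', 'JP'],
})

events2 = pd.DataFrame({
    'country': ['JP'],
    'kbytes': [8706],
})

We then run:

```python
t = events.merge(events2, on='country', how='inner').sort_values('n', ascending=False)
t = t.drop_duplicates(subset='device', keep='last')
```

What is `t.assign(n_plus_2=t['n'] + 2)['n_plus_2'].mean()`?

merge on 'country' (how='inner') → 7 rows:
     n device  duration country  kbytes
0  178    win       289      JP    8706
1  291    win       489      JP    8706
2  249    win       473      JP    8706
3  157    win       589      JP    8706
4  260    ios       580      JP    8706
5  437    win       289      JP    8706
6  244    win        53      JP    8706
sort by n descending:
     n device  duration country  kbytes
5  437    win       289      JP    8706
1  291    win       489      JP    8706
4  260    ios       580      JP    8706
2  249    win       473      JP    8706
6  244    win        53      JP    8706
0  178    win       289      JP    8706
3  157    win       589      JP    8706
drop duplicate device (keep=last):
     n device  duration country  kbytes
4  260    ios       580      JP    8706
3  157    win       589      JP    8706
add column n_plus_2 = t['n'] + 2:
     n device  duration country  kbytes  n_plus_2
4  260    ios       580      JP    8706       262
3  157    win       589      JP    8706       159
The mean of column 'n_plus_2' is 210.5.

210.5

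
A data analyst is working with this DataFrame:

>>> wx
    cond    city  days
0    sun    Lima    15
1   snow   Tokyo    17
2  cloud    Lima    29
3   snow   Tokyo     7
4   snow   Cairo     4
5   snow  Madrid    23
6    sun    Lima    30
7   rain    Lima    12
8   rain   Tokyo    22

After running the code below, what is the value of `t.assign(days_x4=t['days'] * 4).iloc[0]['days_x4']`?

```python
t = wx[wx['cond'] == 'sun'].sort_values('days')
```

filter rows where cond == 'sun':
  cond  city  days
0  sun  Lima    15
6  sun  Lima    30
sort by days:
  cond  city  days
0  sun  Lima    15
6  sun  Lima    30
add column days_x4 = t['days'] * 4:
  cond  city  days  days_x4
0  sun  Lima    15       60
6  sun  Lima    30      120
value at position 0, column 'days_x4' → 60

60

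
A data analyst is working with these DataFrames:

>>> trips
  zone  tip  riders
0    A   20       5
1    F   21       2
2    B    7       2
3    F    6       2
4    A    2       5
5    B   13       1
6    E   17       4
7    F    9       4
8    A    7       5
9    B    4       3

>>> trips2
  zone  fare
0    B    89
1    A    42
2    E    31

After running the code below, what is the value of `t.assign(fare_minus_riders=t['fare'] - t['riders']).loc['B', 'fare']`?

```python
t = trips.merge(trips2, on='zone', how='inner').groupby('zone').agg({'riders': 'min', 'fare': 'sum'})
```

merge on 'zone' (how='inner') → 7 rows:
  zone  tip  riders  fare
0    A   20       5    42
1    B    7       2    89
2    A    2       5    42
3    B   13       1    89
4    E   17       4    31
5    A    7       5    42
6    B    4       3    89
group by zone: min(riders), sum(fare):
      riders  fare
zone              
A          5   126
B          1   267
E          4    31
add column fare_minus_riders = t['fare'] - t['riders']:
      riders  fare  fare_minus_riders
zone                                 
A          5   126                121
B          1   267                266
E          4    31                 27
Then the value at row 'B', column 'fare': 267

267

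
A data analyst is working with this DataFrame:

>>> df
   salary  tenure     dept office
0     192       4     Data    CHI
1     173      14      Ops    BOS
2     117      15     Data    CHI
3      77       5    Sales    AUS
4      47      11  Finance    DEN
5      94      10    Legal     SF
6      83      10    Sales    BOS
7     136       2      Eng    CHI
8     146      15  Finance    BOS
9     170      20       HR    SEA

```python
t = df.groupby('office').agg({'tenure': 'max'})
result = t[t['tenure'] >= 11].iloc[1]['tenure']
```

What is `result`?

group by office, max of tenure:
        tenure
office        
AUS          5
BOS         15
CHI         15
DEN         11
SEA         20
SF          10
filter rows where tenure >= 11:
        tenure
office        
BOS         15
CHI         15
DEN         11
SEA         20

15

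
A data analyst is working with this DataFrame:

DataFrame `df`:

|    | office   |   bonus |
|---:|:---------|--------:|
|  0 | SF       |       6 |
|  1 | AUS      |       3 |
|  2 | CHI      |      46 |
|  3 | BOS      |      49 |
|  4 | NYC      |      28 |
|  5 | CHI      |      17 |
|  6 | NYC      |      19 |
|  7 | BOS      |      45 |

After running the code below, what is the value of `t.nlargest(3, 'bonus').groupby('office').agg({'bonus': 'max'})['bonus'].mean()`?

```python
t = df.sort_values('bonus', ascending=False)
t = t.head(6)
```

sort by bonus descending:
  office  bonus
3    BOS     49
2    CHI     46
7    BOS     45
4    NYC     28
6    NYC     19
5    CHI     17
0     SF      6
1    AUS      3
take first 6 rows:
  office  bonus
3    BOS     49
2    CHI     46
7    BOS     45
4    NYC     28
6    NYC     19
5    CHI     17
take 3 rows with largest bonus:
  office  bonus
3    BOS     49
2    CHI     46
7    BOS     45
group by office, max of bonus:
        bonus
office       
BOS        49
CHI        46
Reading off the mean of column 'bonus', we get 47.5.

47.5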